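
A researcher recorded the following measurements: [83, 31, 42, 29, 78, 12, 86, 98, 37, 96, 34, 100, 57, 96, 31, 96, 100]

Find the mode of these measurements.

96

Step 1: Count the frequency of each value:
  12: appears 1 time(s)
  29: appears 1 time(s)
  31: appears 2 time(s)
  34: appears 1 time(s)
  37: appears 1 time(s)
  42: appears 1 time(s)
  57: appears 1 time(s)
  78: appears 1 time(s)
  83: appears 1 time(s)
  86: appears 1 time(s)
  96: appears 3 time(s)
  98: appears 1 time(s)
  100: appears 2 time(s)
Step 2: The value 96 appears most frequently (3 times).
Step 3: Mode = 96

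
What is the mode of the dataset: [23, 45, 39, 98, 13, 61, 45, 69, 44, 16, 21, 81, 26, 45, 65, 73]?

45

Step 1: Count the frequency of each value:
  13: appears 1 time(s)
  16: appears 1 time(s)
  21: appears 1 time(s)
  23: appears 1 time(s)
  26: appears 1 time(s)
  39: appears 1 time(s)
  44: appears 1 time(s)
  45: appears 3 time(s)
  61: appears 1 time(s)
  65: appears 1 time(s)
  69: appears 1 time(s)
  73: appears 1 time(s)
  81: appears 1 time(s)
  98: appears 1 time(s)
Step 2: The value 45 appears most frequently (3 times).
Step 3: Mode = 45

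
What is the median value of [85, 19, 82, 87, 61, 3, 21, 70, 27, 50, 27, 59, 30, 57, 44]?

50

Step 1: Sort the data in ascending order: [3, 19, 21, 27, 27, 30, 44, 50, 57, 59, 61, 70, 82, 85, 87]
Step 2: The number of values is n = 15.
Step 3: Since n is odd, the median is the middle value at position 8: 50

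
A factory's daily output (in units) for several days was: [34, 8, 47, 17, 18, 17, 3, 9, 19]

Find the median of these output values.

17

Step 1: Sort the data in ascending order: [3, 8, 9, 17, 17, 18, 19, 34, 47]
Step 2: The number of values is n = 9.
Step 3: Since n is odd, the median is the middle value at position 5: 17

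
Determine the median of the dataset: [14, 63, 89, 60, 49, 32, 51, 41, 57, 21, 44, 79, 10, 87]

50

Step 1: Sort the data in ascending order: [10, 14, 21, 32, 41, 44, 49, 51, 57, 60, 63, 79, 87, 89]
Step 2: The number of values is n = 14.
Step 3: Since n is even, the median is the average of positions 7 and 8:
  Median = (49 + 51) / 2 = 50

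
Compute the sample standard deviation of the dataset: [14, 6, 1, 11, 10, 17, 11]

5.2281

Step 1: Compute the mean: 10
Step 2: Sum of squared deviations from the mean: 164
Step 3: Sample variance = 164 / 6 = 27.3333
Step 4: Standard deviation = sqrt(27.3333) = 5.2281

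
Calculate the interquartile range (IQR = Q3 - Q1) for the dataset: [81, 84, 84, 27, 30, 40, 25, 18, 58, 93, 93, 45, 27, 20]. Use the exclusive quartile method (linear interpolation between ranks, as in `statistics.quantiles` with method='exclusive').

57.5

Step 1: Sort the data: [18, 20, 25, 27, 27, 30, 40, 45, 58, 81, 84, 84, 93, 93]
Step 2: n = 14
Step 3: Using the exclusive quartile method:
  Q1 = 26.5
  Q2 (median) = 42.5
  Q3 = 84
  IQR = Q3 - Q1 = 84 - 26.5 = 57.5
Step 4: IQR = 57.5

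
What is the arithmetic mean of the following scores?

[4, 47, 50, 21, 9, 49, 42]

31.7143

Step 1: Sum all values: 4 + 47 + 50 + 21 + 9 + 49 + 42 = 222
Step 2: Count the number of values: n = 7
Step 3: Mean = sum / n = 222 / 7 = 31.7143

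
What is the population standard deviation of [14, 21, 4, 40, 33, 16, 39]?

12.7327

Step 1: Compute the mean: 23.8571
Step 2: Sum of squared deviations from the mean: 1134.8571
Step 3: Population variance = 1134.8571 / 7 = 162.1224
Step 4: Standard deviation = sqrt(162.1224) = 12.7327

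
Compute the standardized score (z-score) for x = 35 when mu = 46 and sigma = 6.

-1.8333

Step 1: Recall the z-score formula: z = (x - mu) / sigma
Step 2: Substitute values: z = (35 - 46) / 6
Step 3: z = -11 / 6 = -1.8333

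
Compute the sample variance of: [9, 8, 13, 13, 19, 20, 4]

33.9048

Step 1: Compute the mean: (9 + 8 + 13 + 13 + 19 + 20 + 4) / 7 = 12.2857
Step 2: Compute squared deviations from the mean:
  (9 - 12.2857)^2 = 10.7959
  (8 - 12.2857)^2 = 18.3673
  (13 - 12.2857)^2 = 0.5102
  (13 - 12.2857)^2 = 0.5102
  (19 - 12.2857)^2 = 45.0816
  (20 - 12.2857)^2 = 59.5102
  (4 - 12.2857)^2 = 68.6531
Step 3: Sum of squared deviations = 203.4286
Step 4: Sample variance = 203.4286 / 6 = 33.9048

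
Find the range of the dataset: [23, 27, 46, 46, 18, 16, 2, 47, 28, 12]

45

Step 1: Identify the maximum value: max = 47
Step 2: Identify the minimum value: min = 2
Step 3: Range = max - min = 47 - 2 = 45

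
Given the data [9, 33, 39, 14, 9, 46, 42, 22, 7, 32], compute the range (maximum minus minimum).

39

Step 1: Identify the maximum value: max = 46
Step 2: Identify the minimum value: min = 7
Step 3: Range = max - min = 46 - 7 = 39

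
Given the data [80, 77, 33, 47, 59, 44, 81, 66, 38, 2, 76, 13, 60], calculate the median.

59

Step 1: Sort the data in ascending order: [2, 13, 33, 38, 44, 47, 59, 60, 66, 76, 77, 80, 81]
Step 2: The number of values is n = 13.
Step 3: Since n is odd, the median is the middle value at position 7: 59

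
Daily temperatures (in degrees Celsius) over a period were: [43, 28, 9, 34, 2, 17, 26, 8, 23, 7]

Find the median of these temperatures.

20

Step 1: Sort the data in ascending order: [2, 7, 8, 9, 17, 23, 26, 28, 34, 43]
Step 2: The number of values is n = 10.
Step 3: Since n is even, the median is the average of positions 5 and 6:
  Median = (17 + 23) / 2 = 20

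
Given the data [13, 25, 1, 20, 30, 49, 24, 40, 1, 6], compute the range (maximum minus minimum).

48

Step 1: Identify the maximum value: max = 49
Step 2: Identify the minimum value: min = 1
Step 3: Range = max - min = 49 - 1 = 48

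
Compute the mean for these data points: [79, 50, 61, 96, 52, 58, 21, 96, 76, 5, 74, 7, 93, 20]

56.2857

Step 1: Sum all values: 79 + 50 + 61 + 96 + 52 + 58 + 21 + 96 + 76 + 5 + 74 + 7 + 93 + 20 = 788
Step 2: Count the number of values: n = 14
Step 3: Mean = sum / n = 788 / 14 = 56.2857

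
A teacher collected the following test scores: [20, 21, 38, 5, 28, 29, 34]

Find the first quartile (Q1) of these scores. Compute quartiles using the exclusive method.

20

Step 1: Sort the data: [5, 20, 21, 28, 29, 34, 38]
Step 2: n = 7
Step 3: Using the exclusive quartile method:
  Q1 = 20
  Q2 (median) = 28
  Q3 = 34
  IQR = Q3 - Q1 = 34 - 20 = 14
Step 4: Q1 = 20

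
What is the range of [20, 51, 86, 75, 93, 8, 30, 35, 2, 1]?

92

Step 1: Identify the maximum value: max = 93
Step 2: Identify the minimum value: min = 1
Step 3: Range = max - min = 93 - 1 = 92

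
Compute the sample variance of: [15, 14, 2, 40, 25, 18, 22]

135.9524

Step 1: Compute the mean: (15 + 14 + 2 + 40 + 25 + 18 + 22) / 7 = 19.4286
Step 2: Compute squared deviations from the mean:
  (15 - 19.4286)^2 = 19.6122
  (14 - 19.4286)^2 = 29.4694
  (2 - 19.4286)^2 = 303.7551
  (40 - 19.4286)^2 = 423.1837
  (25 - 19.4286)^2 = 31.0408
  (18 - 19.4286)^2 = 2.0408
  (22 - 19.4286)^2 = 6.6122
Step 3: Sum of squared deviations = 815.7143
Step 4: Sample variance = 815.7143 / 6 = 135.9524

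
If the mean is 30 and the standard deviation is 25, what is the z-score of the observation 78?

1.92

Step 1: Recall the z-score formula: z = (x - mu) / sigma
Step 2: Substitute values: z = (78 - 30) / 25
Step 3: z = 48 / 25 = 1.92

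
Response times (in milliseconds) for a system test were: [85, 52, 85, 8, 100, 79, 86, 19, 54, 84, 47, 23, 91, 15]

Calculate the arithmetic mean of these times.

59.1429

Step 1: Sum all values: 85 + 52 + 85 + 8 + 100 + 79 + 86 + 19 + 54 + 84 + 47 + 23 + 91 + 15 = 828
Step 2: Count the number of values: n = 14
Step 3: Mean = sum / n = 828 / 14 = 59.1429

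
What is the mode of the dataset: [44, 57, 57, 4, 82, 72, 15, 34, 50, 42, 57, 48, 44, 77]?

57

Step 1: Count the frequency of each value:
  4: appears 1 time(s)
  15: appears 1 time(s)
  34: appears 1 time(s)
  42: appears 1 time(s)
  44: appears 2 time(s)
  48: appears 1 time(s)
  50: appears 1 time(s)
  57: appears 3 time(s)
  72: appears 1 time(s)
  77: appears 1 time(s)
  82: appears 1 time(s)
Step 2: The value 57 appears most frequently (3 times).
Step 3: Mode = 57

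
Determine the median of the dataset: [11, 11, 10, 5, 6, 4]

8

Step 1: Sort the data in ascending order: [4, 5, 6, 10, 11, 11]
Step 2: The number of values is n = 6.
Step 3: Since n is even, the median is the average of positions 3 and 4:
  Median = (6 + 10) / 2 = 8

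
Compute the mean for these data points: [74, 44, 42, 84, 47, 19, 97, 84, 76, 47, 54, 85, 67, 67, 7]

59.6

Step 1: Sum all values: 74 + 44 + 42 + 84 + 47 + 19 + 97 + 84 + 76 + 47 + 54 + 85 + 67 + 67 + 7 = 894
Step 2: Count the number of values: n = 15
Step 3: Mean = sum / n = 894 / 15 = 59.6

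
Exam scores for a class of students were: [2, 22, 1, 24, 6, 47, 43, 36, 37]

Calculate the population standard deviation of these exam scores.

16.8112

Step 1: Compute the mean: 24.2222
Step 2: Sum of squared deviations from the mean: 2543.5556
Step 3: Population variance = 2543.5556 / 9 = 282.6173
Step 4: Standard deviation = sqrt(282.6173) = 16.8112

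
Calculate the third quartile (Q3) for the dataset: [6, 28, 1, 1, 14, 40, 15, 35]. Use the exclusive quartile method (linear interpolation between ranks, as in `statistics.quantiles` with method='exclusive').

33.25

Step 1: Sort the data: [1, 1, 6, 14, 15, 28, 35, 40]
Step 2: n = 8
Step 3: Using the exclusive quartile method:
  Q1 = 2.25
  Q2 (median) = 14.5
  Q3 = 33.25
  IQR = Q3 - Q1 = 33.25 - 2.25 = 31
Step 4: Q3 = 33.25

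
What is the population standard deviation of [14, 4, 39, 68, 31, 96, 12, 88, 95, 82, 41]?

33.4605

Step 1: Compute the mean: 51.8182
Step 2: Sum of squared deviations from the mean: 12315.6364
Step 3: Population variance = 12315.6364 / 11 = 1119.6033
Step 4: Standard deviation = sqrt(1119.6033) = 33.4605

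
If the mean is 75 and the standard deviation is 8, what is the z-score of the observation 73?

-0.25

Step 1: Recall the z-score formula: z = (x - mu) / sigma
Step 2: Substitute values: z = (73 - 75) / 8
Step 3: z = -2 / 8 = -0.25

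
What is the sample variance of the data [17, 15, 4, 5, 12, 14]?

29.3667

Step 1: Compute the mean: (17 + 15 + 4 + 5 + 12 + 14) / 6 = 11.1667
Step 2: Compute squared deviations from the mean:
  (17 - 11.1667)^2 = 34.0278
  (15 - 11.1667)^2 = 14.6944
  (4 - 11.1667)^2 = 51.3611
  (5 - 11.1667)^2 = 38.0278
  (12 - 11.1667)^2 = 0.6944
  (14 - 11.1667)^2 = 8.0278
Step 3: Sum of squared deviations = 146.8333
Step 4: Sample variance = 146.8333 / 5 = 29.3667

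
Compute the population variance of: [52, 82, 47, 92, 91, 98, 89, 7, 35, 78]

824.09

Step 1: Compute the mean: (52 + 82 + 47 + 92 + 91 + 98 + 89 + 7 + 35 + 78) / 10 = 67.1
Step 2: Compute squared deviations from the mean:
  (52 - 67.1)^2 = 228.01
  (82 - 67.1)^2 = 222.01
  (47 - 67.1)^2 = 404.01
  (92 - 67.1)^2 = 620.01
  (91 - 67.1)^2 = 571.21
  (98 - 67.1)^2 = 954.81
  (89 - 67.1)^2 = 479.61
  (7 - 67.1)^2 = 3612.01
  (35 - 67.1)^2 = 1030.41
  (78 - 67.1)^2 = 118.81
Step 3: Sum of squared deviations = 8240.9
Step 4: Population variance = 8240.9 / 10 = 824.09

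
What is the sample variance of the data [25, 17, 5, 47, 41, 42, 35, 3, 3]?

319.4444

Step 1: Compute the mean: (25 + 17 + 5 + 47 + 41 + 42 + 35 + 3 + 3) / 9 = 24.2222
Step 2: Compute squared deviations from the mean:
  (25 - 24.2222)^2 = 0.6049
  (17 - 24.2222)^2 = 52.1605
  (5 - 24.2222)^2 = 369.4938
  (47 - 24.2222)^2 = 518.8272
  (41 - 24.2222)^2 = 281.4938
  (42 - 24.2222)^2 = 316.0494
  (35 - 24.2222)^2 = 116.1605
  (3 - 24.2222)^2 = 450.3827
  (3 - 24.2222)^2 = 450.3827
Step 3: Sum of squared deviations = 2555.5556
Step 4: Sample variance = 2555.5556 / 8 = 319.4444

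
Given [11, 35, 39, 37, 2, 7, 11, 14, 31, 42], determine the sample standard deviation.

15.2275

Step 1: Compute the mean: 22.9
Step 2: Sum of squared deviations from the mean: 2086.9
Step 3: Sample variance = 2086.9 / 9 = 231.8778
Step 4: Standard deviation = sqrt(231.8778) = 15.2275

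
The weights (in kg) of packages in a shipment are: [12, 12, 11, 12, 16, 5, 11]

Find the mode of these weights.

12

Step 1: Count the frequency of each value:
  5: appears 1 time(s)
  11: appears 2 time(s)
  12: appears 3 time(s)
  16: appears 1 time(s)
Step 2: The value 12 appears most frequently (3 times).
Step 3: Mode = 12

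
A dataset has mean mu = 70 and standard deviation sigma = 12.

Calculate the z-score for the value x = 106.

3

Step 1: Recall the z-score formula: z = (x - mu) / sigma
Step 2: Substitute values: z = (106 - 70) / 12
Step 3: z = 36 / 12 = 3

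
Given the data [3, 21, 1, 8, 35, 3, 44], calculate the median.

8

Step 1: Sort the data in ascending order: [1, 3, 3, 8, 21, 35, 44]
Step 2: The number of values is n = 7.
Step 3: Since n is odd, the median is the middle value at position 4: 8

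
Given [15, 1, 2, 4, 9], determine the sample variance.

33.7

Step 1: Compute the mean: (15 + 1 + 2 + 4 + 9) / 5 = 6.2
Step 2: Compute squared deviations from the mean:
  (15 - 6.2)^2 = 77.44
  (1 - 6.2)^2 = 27.04
  (2 - 6.2)^2 = 17.64
  (4 - 6.2)^2 = 4.84
  (9 - 6.2)^2 = 7.84
Step 3: Sum of squared deviations = 134.8
Step 4: Sample variance = 134.8 / 4 = 33.7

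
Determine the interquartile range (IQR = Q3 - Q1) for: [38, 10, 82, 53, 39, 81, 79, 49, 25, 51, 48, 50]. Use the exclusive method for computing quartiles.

34.25

Step 1: Sort the data: [10, 25, 38, 39, 48, 49, 50, 51, 53, 79, 81, 82]
Step 2: n = 12
Step 3: Using the exclusive quartile method:
  Q1 = 38.25
  Q2 (median) = 49.5
  Q3 = 72.5
  IQR = Q3 - Q1 = 72.5 - 38.25 = 34.25
Step 4: IQR = 34.25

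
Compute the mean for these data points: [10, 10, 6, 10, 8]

8.8

Step 1: Sum all values: 10 + 10 + 6 + 10 + 8 = 44
Step 2: Count the number of values: n = 5
Step 3: Mean = sum / n = 44 / 5 = 8.8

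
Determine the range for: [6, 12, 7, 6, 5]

7

Step 1: Identify the maximum value: max = 12
Step 2: Identify the minimum value: min = 5
Step 3: Range = max - min = 12 - 5 = 7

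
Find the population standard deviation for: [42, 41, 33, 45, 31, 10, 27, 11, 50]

13.4394

Step 1: Compute the mean: 32.2222
Step 2: Sum of squared deviations from the mean: 1625.5556
Step 3: Population variance = 1625.5556 / 9 = 180.6173
Step 4: Standard deviation = sqrt(180.6173) = 13.4394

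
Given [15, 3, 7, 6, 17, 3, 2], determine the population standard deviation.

5.6025

Step 1: Compute the mean: 7.5714
Step 2: Sum of squared deviations from the mean: 219.7143
Step 3: Population variance = 219.7143 / 7 = 31.3878
Step 4: Standard deviation = sqrt(31.3878) = 5.6025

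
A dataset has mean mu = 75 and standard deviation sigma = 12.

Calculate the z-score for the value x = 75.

0

Step 1: Recall the z-score formula: z = (x - mu) / sigma
Step 2: Substitute values: z = (75 - 75) / 12
Step 3: z = 0 / 12 = 0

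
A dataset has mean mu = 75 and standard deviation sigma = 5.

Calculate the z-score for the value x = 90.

3

Step 1: Recall the z-score formula: z = (x - mu) / sigma
Step 2: Substitute values: z = (90 - 75) / 5
Step 3: z = 15 / 5 = 3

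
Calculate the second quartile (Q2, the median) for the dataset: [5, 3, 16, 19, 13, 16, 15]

15

Step 1: Sort the data: [3, 5, 13, 15, 16, 16, 19]
Step 2: n = 7
Step 3: Q2 is the median. Since n is odd, it is the middle value at position 4: 15
Step 4: Q2 = 15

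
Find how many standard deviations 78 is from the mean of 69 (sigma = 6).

1.5

Step 1: Recall the z-score formula: z = (x - mu) / sigma
Step 2: Substitute values: z = (78 - 69) / 6
Step 3: z = 9 / 6 = 1.5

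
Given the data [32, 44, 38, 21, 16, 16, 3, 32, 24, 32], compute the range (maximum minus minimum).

41

Step 1: Identify the maximum value: max = 44
Step 2: Identify the minimum value: min = 3
Step 3: Range = max - min = 44 - 3 = 41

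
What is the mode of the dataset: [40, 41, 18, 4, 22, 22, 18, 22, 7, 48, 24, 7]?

22

Step 1: Count the frequency of each value:
  4: appears 1 time(s)
  7: appears 2 time(s)
  18: appears 2 time(s)
  22: appears 3 time(s)
  24: appears 1 time(s)
  40: appears 1 time(s)
  41: appears 1 time(s)
  48: appears 1 time(s)
Step 2: The value 22 appears most frequently (3 times).
Step 3: Mode = 22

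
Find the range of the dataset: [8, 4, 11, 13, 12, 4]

9

Step 1: Identify the maximum value: max = 13
Step 2: Identify the minimum value: min = 4
Step 3: Range = max - min = 13 - 4 = 9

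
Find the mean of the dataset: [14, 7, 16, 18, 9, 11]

12.5

Step 1: Sum all values: 14 + 7 + 16 + 18 + 9 + 11 = 75
Step 2: Count the number of values: n = 6
Step 3: Mean = sum / n = 75 / 6 = 12.5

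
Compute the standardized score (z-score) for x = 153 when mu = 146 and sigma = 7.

1

Step 1: Recall the z-score formula: z = (x - mu) / sigma
Step 2: Substitute values: z = (153 - 146) / 7
Step 3: z = 7 / 7 = 1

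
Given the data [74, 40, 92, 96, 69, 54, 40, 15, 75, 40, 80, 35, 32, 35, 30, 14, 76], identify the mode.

40

Step 1: Count the frequency of each value:
  14: appears 1 time(s)
  15: appears 1 time(s)
  30: appears 1 time(s)
  32: appears 1 time(s)
  35: appears 2 time(s)
  40: appears 3 time(s)
  54: appears 1 time(s)
  69: appears 1 time(s)
  74: appears 1 time(s)
  75: appears 1 time(s)
  76: appears 1 time(s)
  80: appears 1 time(s)
  92: appears 1 time(s)
  96: appears 1 time(s)
Step 2: The value 40 appears most frequently (3 times).
Step 3: Mode = 40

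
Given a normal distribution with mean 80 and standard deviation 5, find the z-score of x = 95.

3

Step 1: Recall the z-score formula: z = (x - mu) / sigma
Step 2: Substitute values: z = (95 - 80) / 5
Step 3: z = 15 / 5 = 3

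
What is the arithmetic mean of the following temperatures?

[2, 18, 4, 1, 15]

8

Step 1: Sum all values: 2 + 18 + 4 + 1 + 15 = 40
Step 2: Count the number of values: n = 5
Step 3: Mean = sum / n = 40 / 5 = 8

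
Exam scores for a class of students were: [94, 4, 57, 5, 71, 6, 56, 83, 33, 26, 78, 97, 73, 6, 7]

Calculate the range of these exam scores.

93

Step 1: Identify the maximum value: max = 97
Step 2: Identify the minimum value: min = 4
Step 3: Range = max - min = 97 - 4 = 93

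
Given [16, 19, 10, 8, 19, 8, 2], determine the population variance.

35.6327

Step 1: Compute the mean: (16 + 19 + 10 + 8 + 19 + 8 + 2) / 7 = 11.7143
Step 2: Compute squared deviations from the mean:
  (16 - 11.7143)^2 = 18.3673
  (19 - 11.7143)^2 = 53.0816
  (10 - 11.7143)^2 = 2.9388
  (8 - 11.7143)^2 = 13.7959
  (19 - 11.7143)^2 = 53.0816
  (8 - 11.7143)^2 = 13.7959
  (2 - 11.7143)^2 = 94.3673
Step 3: Sum of squared deviations = 249.4286
Step 4: Population variance = 249.4286 / 7 = 35.6327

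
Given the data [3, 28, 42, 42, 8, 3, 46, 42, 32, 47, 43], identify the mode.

42

Step 1: Count the frequency of each value:
  3: appears 2 time(s)
  8: appears 1 time(s)
  28: appears 1 time(s)
  32: appears 1 time(s)
  42: appears 3 time(s)
  43: appears 1 time(s)
  46: appears 1 time(s)
  47: appears 1 time(s)
Step 2: The value 42 appears most frequently (3 times).
Step 3: Mode = 42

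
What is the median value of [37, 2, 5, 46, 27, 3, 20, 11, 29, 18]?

19

Step 1: Sort the data in ascending order: [2, 3, 5, 11, 18, 20, 27, 29, 37, 46]
Step 2: The number of values is n = 10.
Step 3: Since n is even, the median is the average of positions 5 and 6:
  Median = (18 + 20) / 2 = 19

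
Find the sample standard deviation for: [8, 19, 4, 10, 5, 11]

5.3944

Step 1: Compute the mean: 9.5
Step 2: Sum of squared deviations from the mean: 145.5
Step 3: Sample variance = 145.5 / 5 = 29.1
Step 4: Standard deviation = sqrt(29.1) = 5.3944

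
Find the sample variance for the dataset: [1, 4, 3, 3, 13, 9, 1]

20.1429

Step 1: Compute the mean: (1 + 4 + 3 + 3 + 13 + 9 + 1) / 7 = 4.8571
Step 2: Compute squared deviations from the mean:
  (1 - 4.8571)^2 = 14.8776
  (4 - 4.8571)^2 = 0.7347
  (3 - 4.8571)^2 = 3.449
  (3 - 4.8571)^2 = 3.449
  (13 - 4.8571)^2 = 66.3061
  (9 - 4.8571)^2 = 17.1633
  (1 - 4.8571)^2 = 14.8776
Step 3: Sum of squared deviations = 120.8571
Step 4: Sample variance = 120.8571 / 6 = 20.1429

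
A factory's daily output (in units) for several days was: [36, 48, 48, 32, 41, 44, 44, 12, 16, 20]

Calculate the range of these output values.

36

Step 1: Identify the maximum value: max = 48
Step 2: Identify the minimum value: min = 12
Step 3: Range = max - min = 48 - 12 = 36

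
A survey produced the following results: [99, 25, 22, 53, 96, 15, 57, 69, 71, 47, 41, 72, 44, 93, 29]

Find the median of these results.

53

Step 1: Sort the data in ascending order: [15, 22, 25, 29, 41, 44, 47, 53, 57, 69, 71, 72, 93, 96, 99]
Step 2: The number of values is n = 15.
Step 3: Since n is odd, the median is the middle value at position 8: 53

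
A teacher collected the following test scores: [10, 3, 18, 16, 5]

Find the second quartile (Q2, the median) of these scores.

10

Step 1: Sort the data: [3, 5, 10, 16, 18]
Step 2: n = 5
Step 3: Q2 is the median. Since n is odd, it is the middle value at position 3: 10
Step 4: Q2 = 10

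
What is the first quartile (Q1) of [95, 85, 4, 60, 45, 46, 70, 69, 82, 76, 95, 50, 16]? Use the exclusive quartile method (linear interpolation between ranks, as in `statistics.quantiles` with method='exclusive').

45.5

Step 1: Sort the data: [4, 16, 45, 46, 50, 60, 69, 70, 76, 82, 85, 95, 95]
Step 2: n = 13
Step 3: Using the exclusive quartile method:
  Q1 = 45.5
  Q2 (median) = 69
  Q3 = 83.5
  IQR = Q3 - Q1 = 83.5 - 45.5 = 38
Step 4: Q1 = 45.5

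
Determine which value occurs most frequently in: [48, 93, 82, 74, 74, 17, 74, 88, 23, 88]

74

Step 1: Count the frequency of each value:
  17: appears 1 time(s)
  23: appears 1 time(s)
  48: appears 1 time(s)
  74: appears 3 time(s)
  82: appears 1 time(s)
  88: appears 2 time(s)
  93: appears 1 time(s)
Step 2: The value 74 appears most frequently (3 times).
Step 3: Mode = 74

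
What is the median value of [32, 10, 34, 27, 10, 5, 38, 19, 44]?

27

Step 1: Sort the data in ascending order: [5, 10, 10, 19, 27, 32, 34, 38, 44]
Step 2: The number of values is n = 9.
Step 3: Since n is odd, the median is the middle value at position 5: 27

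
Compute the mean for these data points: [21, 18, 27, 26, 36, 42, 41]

30.1429

Step 1: Sum all values: 21 + 18 + 27 + 26 + 36 + 42 + 41 = 211
Step 2: Count the number of values: n = 7
Step 3: Mean = sum / n = 211 / 7 = 30.1429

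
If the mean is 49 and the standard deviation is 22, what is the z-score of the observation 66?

0.7727

Step 1: Recall the z-score formula: z = (x - mu) / sigma
Step 2: Substitute values: z = (66 - 49) / 22
Step 3: z = 17 / 22 = 0.7727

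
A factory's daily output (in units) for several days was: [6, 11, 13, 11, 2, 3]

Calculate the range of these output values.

11

Step 1: Identify the maximum value: max = 13
Step 2: Identify the minimum value: min = 2
Step 3: Range = max - min = 13 - 2 = 11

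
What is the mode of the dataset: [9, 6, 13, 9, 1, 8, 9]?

9

Step 1: Count the frequency of each value:
  1: appears 1 time(s)
  6: appears 1 time(s)
  8: appears 1 time(s)
  9: appears 3 time(s)
  13: appears 1 time(s)
Step 2: The value 9 appears most frequently (3 times).
Step 3: Mode = 9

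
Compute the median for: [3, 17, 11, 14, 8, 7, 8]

8

Step 1: Sort the data in ascending order: [3, 7, 8, 8, 11, 14, 17]
Step 2: The number of values is n = 7.
Step 3: Since n is odd, the median is the middle value at position 4: 8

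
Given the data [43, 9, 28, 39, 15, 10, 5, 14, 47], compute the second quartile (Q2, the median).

15

Step 1: Sort the data: [5, 9, 10, 14, 15, 28, 39, 43, 47]
Step 2: n = 9
Step 3: Q2 is the median. Since n is odd, it is the middle value at position 5: 15
Step 4: Q2 = 15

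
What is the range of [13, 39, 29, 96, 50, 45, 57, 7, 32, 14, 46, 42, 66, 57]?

89

Step 1: Identify the maximum value: max = 96
Step 2: Identify the minimum value: min = 7
Step 3: Range = max - min = 96 - 7 = 89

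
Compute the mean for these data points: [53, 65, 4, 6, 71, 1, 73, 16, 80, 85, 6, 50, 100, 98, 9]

47.8

Step 1: Sum all values: 53 + 65 + 4 + 6 + 71 + 1 + 73 + 16 + 80 + 85 + 6 + 50 + 100 + 98 + 9 = 717
Step 2: Count the number of values: n = 15
Step 3: Mean = sum / n = 717 / 15 = 47.8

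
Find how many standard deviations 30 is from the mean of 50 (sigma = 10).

-2

Step 1: Recall the z-score formula: z = (x - mu) / sigma
Step 2: Substitute values: z = (30 - 50) / 10
Step 3: z = -20 / 10 = -2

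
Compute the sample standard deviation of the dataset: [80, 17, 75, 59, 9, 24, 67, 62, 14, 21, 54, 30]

25.9241

Step 1: Compute the mean: 42.6667
Step 2: Sum of squared deviations from the mean: 7392.6667
Step 3: Sample variance = 7392.6667 / 11 = 672.0606
Step 4: Standard deviation = sqrt(672.0606) = 25.9241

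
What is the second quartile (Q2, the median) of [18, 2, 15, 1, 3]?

3

Step 1: Sort the data: [1, 2, 3, 15, 18]
Step 2: n = 5
Step 3: Q2 is the median. Since n is odd, it is the middle value at position 3: 3
Step 4: Q2 = 3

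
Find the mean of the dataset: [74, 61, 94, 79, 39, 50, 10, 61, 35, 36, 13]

50.1818

Step 1: Sum all values: 74 + 61 + 94 + 79 + 39 + 50 + 10 + 61 + 35 + 36 + 13 = 552
Step 2: Count the number of values: n = 11
Step 3: Mean = sum / n = 552 / 11 = 50.1818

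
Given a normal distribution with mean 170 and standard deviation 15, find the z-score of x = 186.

1.0667

Step 1: Recall the z-score formula: z = (x - mu) / sigma
Step 2: Substitute values: z = (186 - 170) / 15
Step 3: z = 16 / 15 = 1.0667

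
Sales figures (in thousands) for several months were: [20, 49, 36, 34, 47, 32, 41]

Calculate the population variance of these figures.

83.4286

Step 1: Compute the mean: (20 + 49 + 36 + 34 + 47 + 32 + 41) / 7 = 37
Step 2: Compute squared deviations from the mean:
  (20 - 37)^2 = 289
  (49 - 37)^2 = 144
  (36 - 37)^2 = 1
  (34 - 37)^2 = 9
  (47 - 37)^2 = 100
  (32 - 37)^2 = 25
  (41 - 37)^2 = 16
Step 3: Sum of squared deviations = 584
Step 4: Population variance = 584 / 7 = 83.4286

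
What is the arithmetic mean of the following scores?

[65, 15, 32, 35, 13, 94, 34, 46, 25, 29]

38.8

Step 1: Sum all values: 65 + 15 + 32 + 35 + 13 + 94 + 34 + 46 + 25 + 29 = 388
Step 2: Count the number of values: n = 10
Step 3: Mean = sum / n = 388 / 10 = 38.8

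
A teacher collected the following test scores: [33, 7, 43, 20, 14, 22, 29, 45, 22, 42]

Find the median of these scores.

25.5

Step 1: Sort the data in ascending order: [7, 14, 20, 22, 22, 29, 33, 42, 43, 45]
Step 2: The number of values is n = 10.
Step 3: Since n is even, the median is the average of positions 5 and 6:
  Median = (22 + 29) / 2 = 25.5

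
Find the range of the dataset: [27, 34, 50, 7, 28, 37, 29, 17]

43

Step 1: Identify the maximum value: max = 50
Step 2: Identify the minimum value: min = 7
Step 3: Range = max - min = 50 - 7 = 43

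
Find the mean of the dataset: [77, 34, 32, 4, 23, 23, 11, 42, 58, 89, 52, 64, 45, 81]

45.3571

Step 1: Sum all values: 77 + 34 + 32 + 4 + 23 + 23 + 11 + 42 + 58 + 89 + 52 + 64 + 45 + 81 = 635
Step 2: Count the number of values: n = 14
Step 3: Mean = sum / n = 635 / 14 = 45.3571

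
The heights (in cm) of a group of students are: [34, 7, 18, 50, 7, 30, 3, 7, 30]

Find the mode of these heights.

7

Step 1: Count the frequency of each value:
  3: appears 1 time(s)
  7: appears 3 time(s)
  18: appears 1 time(s)
  30: appears 2 time(s)
  34: appears 1 time(s)
  50: appears 1 time(s)
Step 2: The value 7 appears most frequently (3 times).
Step 3: Mode = 7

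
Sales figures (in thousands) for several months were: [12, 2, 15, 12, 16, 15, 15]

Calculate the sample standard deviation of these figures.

4.8599

Step 1: Compute the mean: 12.4286
Step 2: Sum of squared deviations from the mean: 141.7143
Step 3: Sample variance = 141.7143 / 6 = 23.619
Step 4: Standard deviation = sqrt(23.619) = 4.8599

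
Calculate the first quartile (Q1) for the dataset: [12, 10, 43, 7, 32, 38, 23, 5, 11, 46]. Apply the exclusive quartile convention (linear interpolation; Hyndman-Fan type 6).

9.25

Step 1: Sort the data: [5, 7, 10, 11, 12, 23, 32, 38, 43, 46]
Step 2: n = 10
Step 3: Using the exclusive quartile method:
  Q1 = 9.25
  Q2 (median) = 17.5
  Q3 = 39.25
  IQR = Q3 - Q1 = 39.25 - 9.25 = 30
Step 4: Q1 = 9.25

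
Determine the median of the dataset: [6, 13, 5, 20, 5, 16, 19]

13

Step 1: Sort the data in ascending order: [5, 5, 6, 13, 16, 19, 20]
Step 2: The number of values is n = 7.
Step 3: Since n is odd, the median is the middle value at position 4: 13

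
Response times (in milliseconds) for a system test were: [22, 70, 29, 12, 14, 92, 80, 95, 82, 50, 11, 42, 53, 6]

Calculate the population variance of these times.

963

Step 1: Compute the mean: (22 + 70 + 29 + 12 + 14 + 92 + 80 + 95 + 82 + 50 + 11 + 42 + 53 + 6) / 14 = 47
Step 2: Compute squared deviations from the mean:
  (22 - 47)^2 = 625
  (70 - 47)^2 = 529
  (29 - 47)^2 = 324
  (12 - 47)^2 = 1225
  (14 - 47)^2 = 1089
  (92 - 47)^2 = 2025
  (80 - 47)^2 = 1089
  (95 - 47)^2 = 2304
  (82 - 47)^2 = 1225
  (50 - 47)^2 = 9
  (11 - 47)^2 = 1296
  (42 - 47)^2 = 25
  (53 - 47)^2 = 36
  (6 - 47)^2 = 1681
Step 3: Sum of squared deviations = 13482
Step 4: Population variance = 13482 / 14 = 963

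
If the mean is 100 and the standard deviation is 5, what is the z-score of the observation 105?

1

Step 1: Recall the z-score formula: z = (x - mu) / sigma
Step 2: Substitute values: z = (105 - 100) / 5
Step 3: z = 5 / 5 = 1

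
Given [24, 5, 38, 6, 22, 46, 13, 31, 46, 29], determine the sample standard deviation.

14.9369

Step 1: Compute the mean: 26
Step 2: Sum of squared deviations from the mean: 2008
Step 3: Sample variance = 2008 / 9 = 223.1111
Step 4: Standard deviation = sqrt(223.1111) = 14.9369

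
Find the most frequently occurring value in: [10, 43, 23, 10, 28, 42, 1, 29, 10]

10

Step 1: Count the frequency of each value:
  1: appears 1 time(s)
  10: appears 3 time(s)
  23: appears 1 time(s)
  28: appears 1 time(s)
  29: appears 1 time(s)
  42: appears 1 time(s)
  43: appears 1 time(s)
Step 2: The value 10 appears most frequently (3 times).
Step 3: Mode = 10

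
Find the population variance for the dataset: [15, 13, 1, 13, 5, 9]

24.5556

Step 1: Compute the mean: (15 + 13 + 1 + 13 + 5 + 9) / 6 = 9.3333
Step 2: Compute squared deviations from the mean:
  (15 - 9.3333)^2 = 32.1111
  (13 - 9.3333)^2 = 13.4444
  (1 - 9.3333)^2 = 69.4444
  (13 - 9.3333)^2 = 13.4444
  (5 - 9.3333)^2 = 18.7778
  (9 - 9.3333)^2 = 0.1111
Step 3: Sum of squared deviations = 147.3333
Step 4: Population variance = 147.3333 / 6 = 24.5556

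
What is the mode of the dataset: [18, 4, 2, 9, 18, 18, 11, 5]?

18

Step 1: Count the frequency of each value:
  2: appears 1 time(s)
  4: appears 1 time(s)
  5: appears 1 time(s)
  9: appears 1 time(s)
  11: appears 1 time(s)
  18: appears 3 time(s)
Step 2: The value 18 appears most frequently (3 times).
Step 3: Mode = 18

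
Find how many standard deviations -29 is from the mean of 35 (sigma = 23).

-2.7826

Step 1: Recall the z-score formula: z = (x - mu) / sigma
Step 2: Substitute values: z = (-29 - 35) / 23
Step 3: z = -64 / 23 = -2.7826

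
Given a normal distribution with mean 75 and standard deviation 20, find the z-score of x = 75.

0

Step 1: Recall the z-score formula: z = (x - mu) / sigma
Step 2: Substitute values: z = (75 - 75) / 20
Step 3: z = 0 / 20 = 0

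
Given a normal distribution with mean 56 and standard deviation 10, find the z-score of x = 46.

-1

Step 1: Recall the z-score formula: z = (x - mu) / sigma
Step 2: Substitute values: z = (46 - 56) / 10
Step 3: z = -10 / 10 = -1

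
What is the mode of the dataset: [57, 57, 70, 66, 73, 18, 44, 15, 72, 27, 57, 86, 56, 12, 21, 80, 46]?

57

Step 1: Count the frequency of each value:
  12: appears 1 time(s)
  15: appears 1 time(s)
  18: appears 1 time(s)
  21: appears 1 time(s)
  27: appears 1 time(s)
  44: appears 1 time(s)
  46: appears 1 time(s)
  56: appears 1 time(s)
  57: appears 3 time(s)
  66: appears 1 time(s)
  70: appears 1 time(s)
  72: appears 1 time(s)
  73: appears 1 time(s)
  80: appears 1 time(s)
  86: appears 1 time(s)
Step 2: The value 57 appears most frequently (3 times).
Step 3: Mode = 57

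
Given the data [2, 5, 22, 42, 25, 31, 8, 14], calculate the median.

18

Step 1: Sort the data in ascending order: [2, 5, 8, 14, 22, 25, 31, 42]
Step 2: The number of values is n = 8.
Step 3: Since n is even, the median is the average of positions 4 and 5:
  Median = (14 + 22) / 2 = 18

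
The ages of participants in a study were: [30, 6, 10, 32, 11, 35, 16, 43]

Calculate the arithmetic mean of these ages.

22.875

Step 1: Sum all values: 30 + 6 + 10 + 32 + 11 + 35 + 16 + 43 = 183
Step 2: Count the number of values: n = 8
Step 3: Mean = sum / n = 183 / 8 = 22.875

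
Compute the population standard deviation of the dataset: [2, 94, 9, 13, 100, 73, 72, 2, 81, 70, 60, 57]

34.7925

Step 1: Compute the mean: 52.75
Step 2: Sum of squared deviations from the mean: 14526.25
Step 3: Population variance = 14526.25 / 12 = 1210.5208
Step 4: Standard deviation = sqrt(1210.5208) = 34.7925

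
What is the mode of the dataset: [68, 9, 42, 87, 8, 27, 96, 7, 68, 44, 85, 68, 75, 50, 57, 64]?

68

Step 1: Count the frequency of each value:
  7: appears 1 time(s)
  8: appears 1 time(s)
  9: appears 1 time(s)
  27: appears 1 time(s)
  42: appears 1 time(s)
  44: appears 1 time(s)
  50: appears 1 time(s)
  57: appears 1 time(s)
  64: appears 1 time(s)
  68: appears 3 time(s)
  75: appears 1 time(s)
  85: appears 1 time(s)
  87: appears 1 time(s)
  96: appears 1 time(s)
Step 2: The value 68 appears most frequently (3 times).
Step 3: Mode = 68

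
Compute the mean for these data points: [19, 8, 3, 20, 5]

11

Step 1: Sum all values: 19 + 8 + 3 + 20 + 5 = 55
Step 2: Count the number of values: n = 5
Step 3: Mean = sum / n = 55 / 5 = 11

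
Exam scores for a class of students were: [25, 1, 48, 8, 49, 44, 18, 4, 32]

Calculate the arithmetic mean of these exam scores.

25.4444

Step 1: Sum all values: 25 + 1 + 48 + 8 + 49 + 44 + 18 + 4 + 32 = 229
Step 2: Count the number of values: n = 9
Step 3: Mean = sum / n = 229 / 9 = 25.4444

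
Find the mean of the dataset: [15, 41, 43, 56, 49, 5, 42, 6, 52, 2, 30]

31

Step 1: Sum all values: 15 + 41 + 43 + 56 + 49 + 5 + 42 + 6 + 52 + 2 + 30 = 341
Step 2: Count the number of values: n = 11
Step 3: Mean = sum / n = 341 / 11 = 31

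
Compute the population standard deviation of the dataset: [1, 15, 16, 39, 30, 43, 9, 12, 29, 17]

12.8643

Step 1: Compute the mean: 21.1
Step 2: Sum of squared deviations from the mean: 1654.9
Step 3: Population variance = 1654.9 / 10 = 165.49
Step 4: Standard deviation = sqrt(165.49) = 12.8643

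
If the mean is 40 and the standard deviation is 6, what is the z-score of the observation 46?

1

Step 1: Recall the z-score formula: z = (x - mu) / sigma
Step 2: Substitute values: z = (46 - 40) / 6
Step 3: z = 6 / 6 = 1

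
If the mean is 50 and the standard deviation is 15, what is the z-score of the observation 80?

2

Step 1: Recall the z-score formula: z = (x - mu) / sigma
Step 2: Substitute values: z = (80 - 50) / 15
Step 3: z = 30 / 15 = 2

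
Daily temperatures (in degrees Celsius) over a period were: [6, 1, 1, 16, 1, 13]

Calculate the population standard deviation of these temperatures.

6.101

Step 1: Compute the mean: 6.3333
Step 2: Sum of squared deviations from the mean: 223.3333
Step 3: Population variance = 223.3333 / 6 = 37.2222
Step 4: Standard deviation = sqrt(37.2222) = 6.101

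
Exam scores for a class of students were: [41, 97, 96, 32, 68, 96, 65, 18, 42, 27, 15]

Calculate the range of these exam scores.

82

Step 1: Identify the maximum value: max = 97
Step 2: Identify the minimum value: min = 15
Step 3: Range = max - min = 97 - 15 = 82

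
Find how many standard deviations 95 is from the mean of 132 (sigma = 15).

-2.4667

Step 1: Recall the z-score formula: z = (x - mu) / sigma
Step 2: Substitute values: z = (95 - 132) / 15
Step 3: z = -37 / 15 = -2.4667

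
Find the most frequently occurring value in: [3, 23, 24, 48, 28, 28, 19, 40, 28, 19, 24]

28

Step 1: Count the frequency of each value:
  3: appears 1 time(s)
  19: appears 2 time(s)
  23: appears 1 time(s)
  24: appears 2 time(s)
  28: appears 3 time(s)
  40: appears 1 time(s)
  48: appears 1 time(s)
Step 2: The value 28 appears most frequently (3 times).
Step 3: Mode = 28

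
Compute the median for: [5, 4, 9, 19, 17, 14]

11.5

Step 1: Sort the data in ascending order: [4, 5, 9, 14, 17, 19]
Step 2: The number of values is n = 6.
Step 3: Since n is even, the median is the average of positions 3 and 4:
  Median = (9 + 14) / 2 = 11.5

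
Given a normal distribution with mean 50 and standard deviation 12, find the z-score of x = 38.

-1

Step 1: Recall the z-score formula: z = (x - mu) / sigma
Step 2: Substitute values: z = (38 - 50) / 12
Step 3: z = -12 / 12 = -1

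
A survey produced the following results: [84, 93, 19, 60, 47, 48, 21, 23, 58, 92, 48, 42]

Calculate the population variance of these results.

620.2431

Step 1: Compute the mean: (84 + 93 + 19 + 60 + 47 + 48 + 21 + 23 + 58 + 92 + 48 + 42) / 12 = 52.9167
Step 2: Compute squared deviations from the mean:
  (84 - 52.9167)^2 = 966.1736
  (93 - 52.9167)^2 = 1606.6736
  (19 - 52.9167)^2 = 1150.3403
  (60 - 52.9167)^2 = 50.1736
  (47 - 52.9167)^2 = 35.0069
  (48 - 52.9167)^2 = 24.1736
  (21 - 52.9167)^2 = 1018.6736
  (23 - 52.9167)^2 = 895.0069
  (58 - 52.9167)^2 = 25.8403
  (92 - 52.9167)^2 = 1527.5069
  (48 - 52.9167)^2 = 24.1736
  (42 - 52.9167)^2 = 119.1736
Step 3: Sum of squared deviations = 7442.9167
Step 4: Population variance = 7442.9167 / 12 = 620.2431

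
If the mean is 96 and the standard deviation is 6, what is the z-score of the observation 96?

0

Step 1: Recall the z-score formula: z = (x - mu) / sigma
Step 2: Substitute values: z = (96 - 96) / 6
Step 3: z = 0 / 6 = 0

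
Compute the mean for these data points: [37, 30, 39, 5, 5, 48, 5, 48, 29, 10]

25.6

Step 1: Sum all values: 37 + 30 + 39 + 5 + 5 + 48 + 5 + 48 + 29 + 10 = 256
Step 2: Count the number of values: n = 10
Step 3: Mean = sum / n = 256 / 10 = 25.6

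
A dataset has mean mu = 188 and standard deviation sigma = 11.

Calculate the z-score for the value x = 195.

0.6364

Step 1: Recall the z-score formula: z = (x - mu) / sigma
Step 2: Substitute values: z = (195 - 188) / 11
Step 3: z = 7 / 11 = 0.6364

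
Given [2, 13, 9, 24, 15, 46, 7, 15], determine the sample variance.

185.6964

Step 1: Compute the mean: (2 + 13 + 9 + 24 + 15 + 46 + 7 + 15) / 8 = 16.375
Step 2: Compute squared deviations from the mean:
  (2 - 16.375)^2 = 206.6406
  (13 - 16.375)^2 = 11.3906
  (9 - 16.375)^2 = 54.3906
  (24 - 16.375)^2 = 58.1406
  (15 - 16.375)^2 = 1.8906
  (46 - 16.375)^2 = 877.6406
  (7 - 16.375)^2 = 87.8906
  (15 - 16.375)^2 = 1.8906
Step 3: Sum of squared deviations = 1299.875
Step 4: Sample variance = 1299.875 / 7 = 185.6964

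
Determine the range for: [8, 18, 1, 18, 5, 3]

17

Step 1: Identify the maximum value: max = 18
Step 2: Identify the minimum value: min = 1
Step 3: Range = max - min = 18 - 1 = 17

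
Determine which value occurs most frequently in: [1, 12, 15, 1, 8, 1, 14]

1

Step 1: Count the frequency of each value:
  1: appears 3 time(s)
  8: appears 1 time(s)
  12: appears 1 time(s)
  14: appears 1 time(s)
  15: appears 1 time(s)
Step 2: The value 1 appears most frequently (3 times).
Step 3: Mode = 1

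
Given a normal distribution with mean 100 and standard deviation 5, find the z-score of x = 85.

-3

Step 1: Recall the z-score formula: z = (x - mu) / sigma
Step 2: Substitute values: z = (85 - 100) / 5
Step 3: z = -15 / 5 = -3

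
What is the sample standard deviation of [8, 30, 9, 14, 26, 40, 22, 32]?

11.5256

Step 1: Compute the mean: 22.625
Step 2: Sum of squared deviations from the mean: 929.875
Step 3: Sample variance = 929.875 / 7 = 132.8393
Step 4: Standard deviation = sqrt(132.8393) = 11.5256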